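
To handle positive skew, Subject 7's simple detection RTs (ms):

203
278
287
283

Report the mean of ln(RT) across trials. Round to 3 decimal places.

ln(RT): 5.3132, 5.6276, 5.6595, 5.6454
Σ ln(RT) = 22.2458
Mean = 22.2458/4 = 5.56144

5.561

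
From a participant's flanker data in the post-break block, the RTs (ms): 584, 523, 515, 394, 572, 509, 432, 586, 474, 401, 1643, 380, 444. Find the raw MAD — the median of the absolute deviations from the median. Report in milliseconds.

Sorted: 380, 394, 401, 432, 444, 474, 509, 515, 523, 572, 584, 586, 1643 → median = 509
|x − 509|: 75, 14, 6, 115, 63, 0, 77, 77, 35, 108, 1134, 129, 65
Sorted deviations: 0, 6, 14, 35, 63, 65, 75, 77, 77, 108, 115, 129, 1134 → MAD = 75

75 ms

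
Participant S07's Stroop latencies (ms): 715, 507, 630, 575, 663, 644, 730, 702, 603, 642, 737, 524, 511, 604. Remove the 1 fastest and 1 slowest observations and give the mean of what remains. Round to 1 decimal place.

628.6 ms

Sorted: 507, 511, 524, 575, 603, 604, 630, 642, 644, 663, 702, 715, 730, 737
Drop lowest 1 (507) and highest 1 (737)
Remaining (n=12): Σ = 7543, mean = 7543/12 = 628.583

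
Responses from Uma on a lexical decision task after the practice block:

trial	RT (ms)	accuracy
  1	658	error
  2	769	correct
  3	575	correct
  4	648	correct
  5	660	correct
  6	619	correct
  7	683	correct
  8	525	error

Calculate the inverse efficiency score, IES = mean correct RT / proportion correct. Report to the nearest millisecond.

879 ms

Correct trials (n=6): 769, 575, 648, 660, 619, 683
Mean correct RT = 3954/6 = 659.0000 ms
Proportion correct = 6/8
IES = 659.0000 / (6/8) = 878.667 ms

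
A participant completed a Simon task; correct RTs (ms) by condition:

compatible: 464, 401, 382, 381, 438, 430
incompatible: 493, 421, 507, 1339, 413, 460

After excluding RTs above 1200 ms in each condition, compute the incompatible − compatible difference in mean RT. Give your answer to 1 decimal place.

incompatible: exclude 1339
M(compatible) = 2496/6 = 416.000
M(incompatible) = 2294/5 = 458.800
Difference = 458.800 − 416.000 = 42.800 ms

42.8 ms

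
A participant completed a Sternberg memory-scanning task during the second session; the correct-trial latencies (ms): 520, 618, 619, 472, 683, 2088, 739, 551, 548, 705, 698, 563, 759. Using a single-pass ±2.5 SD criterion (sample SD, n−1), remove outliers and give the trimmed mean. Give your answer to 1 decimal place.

622.9 ms

n = 13, ΣRT = 9563, M = 735.615
Σ(x−M)² = 2077117.08; s = √(2077117.08/12) = 416.045
Cutoffs: 735.615 ± 2.5·416.045 → [-304.5, 1775.7]
Outside: 2088 → excluded.
Retained (n=12): Σ = 7475, mean = 7475/12 = 622.917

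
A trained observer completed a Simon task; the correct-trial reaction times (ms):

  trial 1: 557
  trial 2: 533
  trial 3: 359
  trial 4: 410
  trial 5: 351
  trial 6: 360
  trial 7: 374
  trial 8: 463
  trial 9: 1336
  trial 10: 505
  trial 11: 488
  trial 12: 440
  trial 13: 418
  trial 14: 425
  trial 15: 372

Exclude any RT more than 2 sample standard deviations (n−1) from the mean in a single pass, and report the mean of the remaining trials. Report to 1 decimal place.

432.5 ms

n = 15, ΣRT = 7391, M = 492.733
Σ(x−M)² = 821970.93; s = √(821970.93/14) = 242.306
Cutoffs: 492.733 ± 2·242.306 → [8.1, 977.3]
Outside: 1336 → excluded.
Retained (n=14): Σ = 6055, mean = 6055/14 = 432.500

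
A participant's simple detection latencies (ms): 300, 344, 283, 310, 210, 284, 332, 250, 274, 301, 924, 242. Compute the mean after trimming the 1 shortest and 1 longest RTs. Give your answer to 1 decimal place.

Sorted: 210, 242, 250, 274, 283, 284, 300, 301, 310, 332, 344, 924
Drop lowest 1 (210) and highest 1 (924)
Remaining (n=10): Σ = 2920, mean = 2920/10 = 292.000

292.0 ms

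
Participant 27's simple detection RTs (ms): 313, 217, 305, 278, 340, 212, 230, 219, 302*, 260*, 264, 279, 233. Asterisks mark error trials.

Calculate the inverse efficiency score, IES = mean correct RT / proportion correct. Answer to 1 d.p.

310.5 ms

Correct trials (n=11): 313, 217, 305, 278, 340, 212, 230, 219, 264, 279, 233
Mean correct RT = 2890/11 = 262.7273 ms
Proportion correct = 11/13
IES = 262.7273 / (11/13) = 310.496 ms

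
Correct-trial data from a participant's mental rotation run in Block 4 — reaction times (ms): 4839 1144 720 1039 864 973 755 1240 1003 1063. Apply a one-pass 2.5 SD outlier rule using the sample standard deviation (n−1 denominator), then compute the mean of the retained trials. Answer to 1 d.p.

977.9 ms

n = 10, ΣRT = 13640, M = 1364.000
Σ(x−M)² = 13654446.00; s = √(13654446.00/9) = 1231.731
Cutoffs: 1364.000 ± 2.5·1231.731 → [-1715.3, 4443.3]
Outside: 4839 → excluded.
Retained (n=9): Σ = 8801, mean = 8801/9 = 977.889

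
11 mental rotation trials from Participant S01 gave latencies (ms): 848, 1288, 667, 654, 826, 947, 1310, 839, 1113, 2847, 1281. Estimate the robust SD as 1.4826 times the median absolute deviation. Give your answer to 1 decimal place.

Sorted: 654, 667, 826, 839, 848, 947, 1113, 1281, 1288, 1310, 2847 → median = 947
|x − 947| sorted: 0, 99, 108, 121, 166, 280, 293, 334, 341, 363, 1900 → MAD = 280
Robust SD ≈ 1.4826 × 280 = 415.128

415.1 ms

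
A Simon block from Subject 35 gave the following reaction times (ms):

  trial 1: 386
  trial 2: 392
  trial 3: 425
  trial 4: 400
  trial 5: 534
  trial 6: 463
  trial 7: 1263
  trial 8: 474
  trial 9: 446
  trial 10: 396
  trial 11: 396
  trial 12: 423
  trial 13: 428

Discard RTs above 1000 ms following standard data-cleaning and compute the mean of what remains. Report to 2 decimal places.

Excluded: 1263
Retained (n=12): Σ = 5163
Mean = 5163/12 = 430.2500

430.25 ms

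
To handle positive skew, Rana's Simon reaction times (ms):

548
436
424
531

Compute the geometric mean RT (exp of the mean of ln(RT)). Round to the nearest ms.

ln(RT): 6.3063, 6.0776, 6.0497, 6.2748
Mean ln(RT) = 24.7084/4 = 6.17710
Geometric mean = exp(6.17710) = 481.59 ms

482 ms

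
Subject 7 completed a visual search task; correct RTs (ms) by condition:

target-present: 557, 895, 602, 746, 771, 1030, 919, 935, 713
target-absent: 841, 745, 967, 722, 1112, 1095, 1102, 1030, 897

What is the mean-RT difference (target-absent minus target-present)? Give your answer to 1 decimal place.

149.2 ms

M(target-present) = 7168/9 = 796.444
M(target-absent) = 8511/9 = 945.667
Difference = 945.667 − 796.444 = 149.222 ms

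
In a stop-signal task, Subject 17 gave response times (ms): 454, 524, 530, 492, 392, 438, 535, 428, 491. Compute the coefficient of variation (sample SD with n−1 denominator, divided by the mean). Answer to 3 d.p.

0.106

n = 9, Σ = 4284, M = 476.0000
Σ(x−M)² = 20470.000; s = √(20470.000/8) = 50.5841
CV = 50.5841 / 476.0000 = 0.10627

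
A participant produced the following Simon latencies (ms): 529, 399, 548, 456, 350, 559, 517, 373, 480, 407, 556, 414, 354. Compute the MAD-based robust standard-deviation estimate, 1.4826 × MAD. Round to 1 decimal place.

Sorted: 350, 354, 373, 399, 407, 414, 456, 480, 517, 529, 548, 556, 559 → median = 456
|x − 456| sorted: 0, 24, 42, 49, 57, 61, 73, 83, 92, 100, 102, 103, 106 → MAD = 73
Robust SD ≈ 1.4826 × 73 = 108.230

108.2 ms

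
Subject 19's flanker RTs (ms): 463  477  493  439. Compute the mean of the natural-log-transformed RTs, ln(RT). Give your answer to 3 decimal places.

ln(RT): 6.1377, 6.1675, 6.2005, 6.0845
Σ ln(RT) = 24.5903
Mean = 24.5903/4 = 6.14756

6.148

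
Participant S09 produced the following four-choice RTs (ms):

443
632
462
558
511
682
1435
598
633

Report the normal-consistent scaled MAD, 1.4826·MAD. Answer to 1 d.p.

Sorted: 443, 462, 511, 558, 598, 632, 633, 682, 1435 → median = 598
|x − 598| sorted: 0, 34, 35, 40, 84, 87, 136, 155, 837 → MAD = 84
Robust SD ≈ 1.4826 × 84 = 124.538

124.5 ms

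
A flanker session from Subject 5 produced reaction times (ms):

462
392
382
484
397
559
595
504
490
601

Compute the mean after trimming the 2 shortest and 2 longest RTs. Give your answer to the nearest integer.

Sorted: 382, 392, 397, 462, 484, 490, 504, 559, 595, 601
Drop lowest 2 (382, 392) and highest 2 (595, 601)
Remaining (n=6): Σ = 2896, mean = 2896/6 = 482.667

483 ms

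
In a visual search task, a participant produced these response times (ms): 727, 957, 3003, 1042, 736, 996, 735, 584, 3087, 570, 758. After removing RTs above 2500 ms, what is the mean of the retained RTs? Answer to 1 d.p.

789.4 ms

Excluded: 3003, 3087
Retained (n=9): Σ = 7105
Mean = 7105/9 = 789.4444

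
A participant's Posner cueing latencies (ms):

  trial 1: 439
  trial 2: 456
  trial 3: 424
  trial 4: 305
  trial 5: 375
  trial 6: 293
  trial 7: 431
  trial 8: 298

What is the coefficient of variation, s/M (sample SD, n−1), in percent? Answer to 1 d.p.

18.4%

n = 8, Σ = 3021, M = 377.6250
Σ(x−M)² = 33691.875; s = √(33691.875/7) = 69.3767
CV = 69.3767 / 377.6250 = 0.18372 = 18.372%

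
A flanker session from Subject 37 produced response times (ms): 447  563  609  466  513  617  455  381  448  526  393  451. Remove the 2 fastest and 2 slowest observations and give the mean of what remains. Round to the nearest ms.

Sorted: 381, 393, 447, 448, 451, 455, 466, 513, 526, 563, 609, 617
Drop lowest 2 (381, 393) and highest 2 (609, 617)
Remaining (n=8): Σ = 3869, mean = 3869/8 = 483.625

484 ms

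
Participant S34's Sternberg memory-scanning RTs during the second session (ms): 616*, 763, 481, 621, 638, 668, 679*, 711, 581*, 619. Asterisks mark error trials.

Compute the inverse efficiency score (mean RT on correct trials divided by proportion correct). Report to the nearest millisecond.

919 ms

Correct trials (n=7): 763, 481, 621, 638, 668, 711, 619
Mean correct RT = 4501/7 = 643.0000 ms
Proportion correct = 7/10
IES = 643.0000 / (7/10) = 918.571 ms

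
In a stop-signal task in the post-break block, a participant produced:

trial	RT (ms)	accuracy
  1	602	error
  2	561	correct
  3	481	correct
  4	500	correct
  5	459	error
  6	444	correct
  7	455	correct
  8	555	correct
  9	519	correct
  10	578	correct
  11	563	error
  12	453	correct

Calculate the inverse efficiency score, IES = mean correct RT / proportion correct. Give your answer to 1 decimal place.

673.5 ms

Correct trials (n=9): 561, 481, 500, 444, 455, 555, 519, 578, 453
Mean correct RT = 4546/9 = 505.1111 ms
Proportion correct = 9/12
IES = 505.1111 / (9/12) = 673.481 ms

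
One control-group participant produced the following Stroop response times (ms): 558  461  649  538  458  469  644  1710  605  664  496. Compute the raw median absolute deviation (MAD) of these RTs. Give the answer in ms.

89 ms

Sorted: 458, 461, 469, 496, 538, 558, 605, 644, 649, 664, 1710 → median = 558
|x − 558|: 0, 97, 91, 20, 100, 89, 86, 1152, 47, 106, 62
Sorted deviations: 0, 20, 47, 62, 86, 89, 91, 97, 100, 106, 1152 → MAD = 89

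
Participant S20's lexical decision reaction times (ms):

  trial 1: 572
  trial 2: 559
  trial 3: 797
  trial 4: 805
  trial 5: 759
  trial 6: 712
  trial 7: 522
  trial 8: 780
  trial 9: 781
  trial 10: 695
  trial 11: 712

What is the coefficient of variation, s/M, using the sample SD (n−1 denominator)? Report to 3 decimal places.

n = 11, Σ = 7694, M = 699.4545
Σ(x−M)² = 105134.727; s = √(105134.727/10) = 102.5352
CV = 102.5352 / 699.4545 = 0.14659

0.147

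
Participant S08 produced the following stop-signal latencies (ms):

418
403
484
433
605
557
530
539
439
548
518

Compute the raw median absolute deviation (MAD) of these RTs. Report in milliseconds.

Sorted: 403, 418, 433, 439, 484, 518, 530, 539, 548, 557, 605 → median = 518
|x − 518|: 100, 115, 34, 85, 87, 39, 12, 21, 79, 30, 0
Sorted deviations: 0, 12, 21, 30, 34, 39, 79, 85, 87, 100, 115 → MAD = 39

39 ms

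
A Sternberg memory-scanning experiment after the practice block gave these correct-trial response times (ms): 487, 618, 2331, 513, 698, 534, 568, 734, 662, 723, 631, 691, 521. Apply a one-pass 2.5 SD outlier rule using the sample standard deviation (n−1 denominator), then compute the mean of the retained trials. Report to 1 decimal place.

n = 13, ΣRT = 9711, M = 747.000
Σ(x−M)² = 2803502.00; s = √(2803502.00/12) = 483.348
Cutoffs: 747.000 ± 2.5·483.348 → [-461.4, 1955.4]
Outside: 2331 → excluded.
Retained (n=12): Σ = 7380, mean = 7380/12 = 615.000

615.0 ms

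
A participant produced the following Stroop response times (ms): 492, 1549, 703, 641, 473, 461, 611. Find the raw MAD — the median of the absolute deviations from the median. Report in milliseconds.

119 ms

Sorted: 461, 473, 492, 611, 641, 703, 1549 → median = 611
|x − 611|: 119, 938, 92, 30, 138, 150, 0
Sorted deviations: 0, 30, 92, 119, 138, 150, 938 → MAD = 119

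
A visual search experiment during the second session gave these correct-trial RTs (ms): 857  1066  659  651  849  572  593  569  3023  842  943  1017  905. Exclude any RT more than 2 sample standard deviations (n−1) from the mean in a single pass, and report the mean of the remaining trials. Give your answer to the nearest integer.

794 ms

n = 13, ΣRT = 12546, M = 965.077
Σ(x−M)² = 4934482.92; s = √(4934482.92/12) = 641.254
Cutoffs: 965.077 ± 2·641.254 → [-317.4, 2247.6]
Outside: 3023 → excluded.
Retained (n=12): Σ = 9523, mean = 9523/12 = 793.583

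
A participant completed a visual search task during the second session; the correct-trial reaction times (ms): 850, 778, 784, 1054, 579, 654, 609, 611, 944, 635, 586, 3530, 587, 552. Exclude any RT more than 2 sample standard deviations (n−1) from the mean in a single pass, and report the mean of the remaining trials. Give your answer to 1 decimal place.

n = 14, ΣRT = 12753, M = 910.929
Σ(x−M)² = 7691372.93; s = √(7691372.93/13) = 769.184
Cutoffs: 910.929 ± 2·769.184 → [-627.4, 2449.3]
Outside: 3530 → excluded.
Retained (n=13): Σ = 9223, mean = 9223/13 = 709.462

709.5 ms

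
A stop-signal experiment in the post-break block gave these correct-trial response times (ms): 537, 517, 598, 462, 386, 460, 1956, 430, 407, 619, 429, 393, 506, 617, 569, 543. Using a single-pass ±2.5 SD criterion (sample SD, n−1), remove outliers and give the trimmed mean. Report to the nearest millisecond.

498 ms

n = 16, ΣRT = 9429, M = 589.312
Σ(x−M)² = 2084145.44; s = √(2084145.44/15) = 372.751
Cutoffs: 589.312 ± 2.5·372.751 → [-342.6, 1521.2]
Outside: 1956 → excluded.
Retained (n=15): Σ = 7473, mean = 7473/15 = 498.200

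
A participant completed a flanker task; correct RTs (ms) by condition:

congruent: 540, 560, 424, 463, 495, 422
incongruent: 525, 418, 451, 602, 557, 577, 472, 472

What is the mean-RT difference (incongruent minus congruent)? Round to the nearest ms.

M(congruent) = 2904/6 = 484.000
M(incongruent) = 4074/8 = 509.250
Difference = 509.250 − 484.000 = 25.250 ms

25 ms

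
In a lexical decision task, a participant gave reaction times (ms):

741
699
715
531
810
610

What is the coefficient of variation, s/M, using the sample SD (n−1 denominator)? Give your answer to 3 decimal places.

n = 6, Σ = 4106, M = 684.3333
Σ(x−M)² = 49195.333; s = √(49195.333/5) = 99.1921
CV = 99.1921 / 684.3333 = 0.14495

0.145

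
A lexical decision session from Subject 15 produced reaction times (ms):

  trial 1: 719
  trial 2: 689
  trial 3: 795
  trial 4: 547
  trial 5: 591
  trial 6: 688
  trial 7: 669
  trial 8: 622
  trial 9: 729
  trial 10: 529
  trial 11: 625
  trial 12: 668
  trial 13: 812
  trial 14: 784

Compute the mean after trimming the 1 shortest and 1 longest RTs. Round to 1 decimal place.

677.2 ms

Sorted: 529, 547, 591, 622, 625, 668, 669, 688, 689, 719, 729, 784, 795, 812
Drop lowest 1 (529) and highest 1 (812)
Remaining (n=12): Σ = 8126, mean = 8126/12 = 677.167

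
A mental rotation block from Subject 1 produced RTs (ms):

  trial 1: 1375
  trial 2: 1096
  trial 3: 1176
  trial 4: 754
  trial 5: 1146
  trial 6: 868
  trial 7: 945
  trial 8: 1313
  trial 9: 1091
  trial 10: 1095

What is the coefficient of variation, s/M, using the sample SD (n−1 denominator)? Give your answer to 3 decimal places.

0.175

n = 10, Σ = 10859, M = 1085.9000
Σ(x−M)² = 324584.900; s = √(324584.900/9) = 189.9078
CV = 189.9078 / 1085.9000 = 0.17489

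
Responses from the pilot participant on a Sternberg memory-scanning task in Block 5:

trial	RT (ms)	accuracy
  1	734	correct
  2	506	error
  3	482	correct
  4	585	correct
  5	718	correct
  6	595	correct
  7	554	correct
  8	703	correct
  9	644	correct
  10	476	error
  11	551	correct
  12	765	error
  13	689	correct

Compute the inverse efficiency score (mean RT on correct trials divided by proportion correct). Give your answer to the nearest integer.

Correct trials (n=10): 734, 482, 585, 718, 595, 554, 703, 644, 551, 689
Mean correct RT = 6255/10 = 625.5000 ms
Proportion correct = 10/13
IES = 625.5000 / (10/13) = 813.150 ms

813 ms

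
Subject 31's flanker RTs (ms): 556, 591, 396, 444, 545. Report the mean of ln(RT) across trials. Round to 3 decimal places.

6.216

ln(RT): 6.3208, 6.3818, 5.9814, 6.0958, 6.3008
Σ ln(RT) = 31.0806
Mean = 31.0806/5 = 6.21612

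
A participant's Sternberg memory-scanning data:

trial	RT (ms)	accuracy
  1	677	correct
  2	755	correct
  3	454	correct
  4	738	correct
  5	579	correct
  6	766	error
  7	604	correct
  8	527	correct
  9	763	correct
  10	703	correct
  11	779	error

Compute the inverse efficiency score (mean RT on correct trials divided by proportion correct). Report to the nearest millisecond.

788 ms

Correct trials (n=9): 677, 755, 454, 738, 579, 604, 527, 763, 703
Mean correct RT = 5800/9 = 644.4444 ms
Proportion correct = 9/11
IES = 644.4444 / (9/11) = 787.654 ms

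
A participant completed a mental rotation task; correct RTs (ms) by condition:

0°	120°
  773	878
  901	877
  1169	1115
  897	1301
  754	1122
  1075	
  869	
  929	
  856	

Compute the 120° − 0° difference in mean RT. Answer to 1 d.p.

144.9 ms

M(0°) = 8223/9 = 913.667
M(120°) = 5293/5 = 1058.600
Difference = 1058.600 − 913.667 = 144.933 ms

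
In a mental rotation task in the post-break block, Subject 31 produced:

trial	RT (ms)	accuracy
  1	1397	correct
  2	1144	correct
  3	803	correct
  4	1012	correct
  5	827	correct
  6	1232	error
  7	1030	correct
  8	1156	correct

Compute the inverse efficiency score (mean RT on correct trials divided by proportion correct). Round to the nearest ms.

Correct trials (n=7): 1397, 1144, 803, 1012, 827, 1030, 1156
Mean correct RT = 7369/7 = 1052.7143 ms
Proportion correct = 7/8
IES = 1052.7143 / (7/8) = 1203.102 ms

1203 ms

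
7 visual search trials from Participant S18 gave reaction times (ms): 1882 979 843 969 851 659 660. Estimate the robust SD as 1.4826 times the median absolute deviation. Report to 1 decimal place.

Sorted: 659, 660, 843, 851, 969, 979, 1882 → median = 851
|x − 851| sorted: 0, 8, 118, 128, 191, 192, 1031 → MAD = 128
Robust SD ≈ 1.4826 × 128 = 189.773

189.8 ms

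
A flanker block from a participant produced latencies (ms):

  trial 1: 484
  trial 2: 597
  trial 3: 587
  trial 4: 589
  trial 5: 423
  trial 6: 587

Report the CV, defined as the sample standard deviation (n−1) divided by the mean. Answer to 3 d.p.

0.134

n = 6, Σ = 3267, M = 544.5000
Σ(x−M)² = 26771.500; s = √(26771.500/5) = 73.1731
CV = 73.1731 / 544.5000 = 0.13439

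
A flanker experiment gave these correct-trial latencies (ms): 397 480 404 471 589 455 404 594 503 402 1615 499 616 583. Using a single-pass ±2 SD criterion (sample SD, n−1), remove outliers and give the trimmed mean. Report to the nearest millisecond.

492 ms

n = 14, ΣRT = 8012, M = 572.286
Σ(x−M)² = 1249094.86; s = √(1249094.86/13) = 309.975
Cutoffs: 572.286 ± 2·309.975 → [-47.7, 1192.2]
Outside: 1615 → excluded.
Retained (n=13): Σ = 6397, mean = 6397/13 = 492.077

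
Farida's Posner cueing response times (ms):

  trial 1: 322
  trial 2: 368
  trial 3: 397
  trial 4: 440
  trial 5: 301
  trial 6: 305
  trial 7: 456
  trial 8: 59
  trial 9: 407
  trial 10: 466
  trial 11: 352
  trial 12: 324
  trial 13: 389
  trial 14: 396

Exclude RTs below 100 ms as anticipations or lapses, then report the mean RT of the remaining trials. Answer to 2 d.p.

378.69 ms

Excluded: 59
Retained (n=13): Σ = 4923
Mean = 4923/13 = 378.6923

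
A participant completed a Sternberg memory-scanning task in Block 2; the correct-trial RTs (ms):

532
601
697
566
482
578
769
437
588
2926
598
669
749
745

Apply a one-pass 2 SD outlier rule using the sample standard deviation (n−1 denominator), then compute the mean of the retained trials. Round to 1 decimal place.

616.2 ms

n = 14, ΣRT = 10937, M = 781.214
Σ(x−M)² = 5083398.36; s = √(5083398.36/13) = 625.324
Cutoffs: 781.214 ± 2·625.324 → [-469.4, 2031.9]
Outside: 2926 → excluded.
Retained (n=13): Σ = 8011, mean = 8011/13 = 616.231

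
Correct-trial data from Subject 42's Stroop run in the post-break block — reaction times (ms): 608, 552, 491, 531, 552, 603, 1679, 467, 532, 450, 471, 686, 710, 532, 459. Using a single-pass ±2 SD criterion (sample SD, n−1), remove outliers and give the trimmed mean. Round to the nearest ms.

546 ms

n = 15, ΣRT = 9323, M = 621.533
Σ(x−M)² = 1284063.73; s = √(1284063.73/14) = 302.851
Cutoffs: 621.533 ± 2·302.851 → [15.8, 1227.2]
Outside: 1679 → excluded.
Retained (n=14): Σ = 7644, mean = 7644/14 = 546.000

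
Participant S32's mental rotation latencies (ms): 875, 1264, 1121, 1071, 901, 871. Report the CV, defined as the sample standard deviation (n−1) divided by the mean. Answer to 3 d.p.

0.158

n = 6, Σ = 6103, M = 1017.1667
Σ(x−M)² = 129676.833; s = √(129676.833/5) = 161.0446
CV = 161.0446 / 1017.1667 = 0.15833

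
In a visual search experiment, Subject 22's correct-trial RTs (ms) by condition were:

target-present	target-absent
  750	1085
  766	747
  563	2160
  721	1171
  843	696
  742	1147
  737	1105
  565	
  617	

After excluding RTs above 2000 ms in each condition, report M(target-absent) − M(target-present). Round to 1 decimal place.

291.4 ms

target-absent: exclude 2160
M(target-present) = 6304/9 = 700.444
M(target-absent) = 5951/6 = 991.833
Difference = 991.833 − 700.444 = 291.389 ms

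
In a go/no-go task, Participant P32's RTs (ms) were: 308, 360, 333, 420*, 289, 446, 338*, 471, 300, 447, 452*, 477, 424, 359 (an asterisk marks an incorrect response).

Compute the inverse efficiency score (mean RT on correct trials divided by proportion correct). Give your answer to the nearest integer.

Correct trials (n=11): 308, 360, 333, 289, 446, 471, 300, 447, 477, 424, 359
Mean correct RT = 4214/11 = 383.0909 ms
Proportion correct = 11/14
IES = 383.0909 / (11/14) = 487.570 ms

488 ms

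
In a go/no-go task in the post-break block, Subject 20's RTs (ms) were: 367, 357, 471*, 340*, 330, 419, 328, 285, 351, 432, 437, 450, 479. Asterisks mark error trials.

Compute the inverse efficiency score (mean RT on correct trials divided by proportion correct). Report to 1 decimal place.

Correct trials (n=11): 367, 357, 330, 419, 328, 285, 351, 432, 437, 450, 479
Mean correct RT = 4235/11 = 385.0000 ms
Proportion correct = 11/13
IES = 385.0000 / (11/13) = 455.000 ms

455.0 ms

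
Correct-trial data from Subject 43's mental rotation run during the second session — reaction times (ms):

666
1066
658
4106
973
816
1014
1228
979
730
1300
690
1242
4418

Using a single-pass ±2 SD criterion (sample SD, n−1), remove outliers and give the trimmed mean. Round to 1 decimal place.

n = 14, ΣRT = 19886, M = 1420.429
Σ(x−M)² = 19492963.43; s = √(19492963.43/13) = 1224.524
Cutoffs: 1420.429 ± 2·1224.524 → [-1028.6, 3869.5]
Outside: 4106, 4418 → excluded.
Retained (n=12): Σ = 11362, mean = 11362/12 = 946.833

946.8 ms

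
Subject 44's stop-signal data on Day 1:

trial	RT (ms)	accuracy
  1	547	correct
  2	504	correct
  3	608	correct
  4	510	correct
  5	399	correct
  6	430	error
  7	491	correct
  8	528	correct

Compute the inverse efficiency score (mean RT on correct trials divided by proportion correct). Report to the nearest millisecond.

586 ms

Correct trials (n=7): 547, 504, 608, 510, 399, 491, 528
Mean correct RT = 3587/7 = 512.4286 ms
Proportion correct = 7/8
IES = 512.4286 / (7/8) = 585.633 ms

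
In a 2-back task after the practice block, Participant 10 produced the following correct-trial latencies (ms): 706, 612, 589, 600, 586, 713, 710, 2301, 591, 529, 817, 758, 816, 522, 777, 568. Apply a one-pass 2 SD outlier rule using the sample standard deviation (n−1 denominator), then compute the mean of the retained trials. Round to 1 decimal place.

659.6 ms

n = 16, ΣRT = 12195, M = 762.188
Σ(x−M)² = 2671358.44; s = √(2671358.44/15) = 422.008
Cutoffs: 762.188 ± 2·422.008 → [-81.8, 1606.2]
Outside: 2301 → excluded.
Retained (n=15): Σ = 9894, mean = 9894/15 = 659.600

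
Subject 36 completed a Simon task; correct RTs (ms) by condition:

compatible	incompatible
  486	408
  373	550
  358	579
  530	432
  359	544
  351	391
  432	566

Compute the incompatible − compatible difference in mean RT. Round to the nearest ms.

M(compatible) = 2889/7 = 412.714
M(incompatible) = 3470/7 = 495.714
Difference = 495.714 − 412.714 = 83.000 ms

83 ms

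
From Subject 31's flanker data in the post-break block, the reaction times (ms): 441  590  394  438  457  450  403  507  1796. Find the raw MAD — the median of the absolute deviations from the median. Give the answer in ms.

Sorted: 394, 403, 438, 441, 450, 457, 507, 590, 1796 → median = 450
|x − 450|: 9, 140, 56, 12, 7, 0, 47, 57, 1346
Sorted deviations: 0, 7, 9, 12, 47, 56, 57, 140, 1346 → MAD = 47

47 ms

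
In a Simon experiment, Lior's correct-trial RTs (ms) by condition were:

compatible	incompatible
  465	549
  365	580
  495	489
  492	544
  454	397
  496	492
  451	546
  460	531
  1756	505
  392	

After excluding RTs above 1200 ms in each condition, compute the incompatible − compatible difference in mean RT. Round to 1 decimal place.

compatible: exclude 1756
M(compatible) = 4070/9 = 452.222
M(incompatible) = 4633/9 = 514.778
Difference = 514.778 − 452.222 = 62.556 ms

62.6 ms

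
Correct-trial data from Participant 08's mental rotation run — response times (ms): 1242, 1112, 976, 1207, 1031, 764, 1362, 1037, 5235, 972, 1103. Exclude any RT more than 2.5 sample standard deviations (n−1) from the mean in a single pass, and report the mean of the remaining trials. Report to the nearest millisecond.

1081 ms

n = 11, ΣRT = 16041, M = 1458.273
Σ(x−M)² = 15940068.18; s = √(15940068.18/10) = 1262.540
Cutoffs: 1458.273 ± 2.5·1262.540 → [-1698.1, 4614.6]
Outside: 5235 → excluded.
Retained (n=10): Σ = 10806, mean = 10806/10 = 1080.600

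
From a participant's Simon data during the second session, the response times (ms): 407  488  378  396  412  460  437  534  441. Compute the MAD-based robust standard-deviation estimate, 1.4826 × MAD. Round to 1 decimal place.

Sorted: 378, 396, 407, 412, 437, 441, 460, 488, 534 → median = 437
|x − 437| sorted: 0, 4, 23, 25, 30, 41, 51, 59, 97 → MAD = 30
Robust SD ≈ 1.4826 × 30 = 44.478

44.5 ms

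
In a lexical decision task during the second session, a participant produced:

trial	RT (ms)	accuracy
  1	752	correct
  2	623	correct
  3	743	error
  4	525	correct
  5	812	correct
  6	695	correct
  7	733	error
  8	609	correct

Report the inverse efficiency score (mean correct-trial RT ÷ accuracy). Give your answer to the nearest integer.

Correct trials (n=6): 752, 623, 525, 812, 695, 609
Mean correct RT = 4016/6 = 669.3333 ms
Proportion correct = 6/8
IES = 669.3333 / (6/8) = 892.444 ms

892 ms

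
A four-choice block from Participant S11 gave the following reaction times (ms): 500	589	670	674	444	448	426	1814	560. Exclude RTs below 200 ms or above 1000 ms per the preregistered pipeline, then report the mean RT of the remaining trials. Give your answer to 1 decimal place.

Excluded: 1814
Retained (n=8): Σ = 4311
Mean = 4311/8 = 538.8750

538.9 ms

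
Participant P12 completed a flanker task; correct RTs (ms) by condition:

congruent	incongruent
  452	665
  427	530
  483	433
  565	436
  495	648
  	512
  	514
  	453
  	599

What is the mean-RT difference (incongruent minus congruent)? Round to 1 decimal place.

47.8 ms

M(congruent) = 2422/5 = 484.400
M(incongruent) = 4790/9 = 532.222
Difference = 532.222 − 484.400 = 47.822 ms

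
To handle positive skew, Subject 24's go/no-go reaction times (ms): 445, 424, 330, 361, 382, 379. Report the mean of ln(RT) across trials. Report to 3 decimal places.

ln(RT): 6.0981, 6.0497, 5.7991, 5.8889, 5.9454, 5.9375
Σ ln(RT) = 35.7187
Mean = 35.7187/6 = 5.95312

5.953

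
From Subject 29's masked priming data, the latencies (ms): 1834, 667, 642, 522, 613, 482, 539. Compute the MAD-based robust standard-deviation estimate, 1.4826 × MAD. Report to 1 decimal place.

Sorted: 482, 522, 539, 613, 642, 667, 1834 → median = 613
|x − 613| sorted: 0, 29, 54, 74, 91, 131, 1221 → MAD = 74
Robust SD ≈ 1.4826 × 74 = 109.712

109.7 ms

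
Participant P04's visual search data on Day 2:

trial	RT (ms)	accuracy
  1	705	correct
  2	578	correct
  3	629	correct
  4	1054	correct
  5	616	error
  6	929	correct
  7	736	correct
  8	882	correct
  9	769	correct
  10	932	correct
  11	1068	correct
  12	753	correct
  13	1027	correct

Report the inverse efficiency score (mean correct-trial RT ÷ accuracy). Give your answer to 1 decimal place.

Correct trials (n=12): 705, 578, 629, 1054, 929, 736, 882, 769, 932, 1068, 753, 1027
Mean correct RT = 10062/12 = 838.5000 ms
Proportion correct = 12/13
IES = 838.5000 / (12/13) = 908.375 ms

908.4 ms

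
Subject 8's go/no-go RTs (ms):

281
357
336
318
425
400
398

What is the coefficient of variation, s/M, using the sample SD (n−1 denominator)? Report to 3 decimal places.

n = 7, Σ = 2515, M = 359.2857
Σ(x−M)² = 15855.429; s = √(15855.429/6) = 51.4059
CV = 51.4059 / 359.2857 = 0.14308

0.143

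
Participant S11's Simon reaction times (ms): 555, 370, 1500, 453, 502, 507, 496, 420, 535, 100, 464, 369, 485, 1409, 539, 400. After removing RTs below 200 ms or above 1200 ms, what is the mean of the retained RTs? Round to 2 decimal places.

Excluded: 100, 1409, 1500
Retained (n=13): Σ = 6095
Mean = 6095/13 = 468.8462

468.85 ms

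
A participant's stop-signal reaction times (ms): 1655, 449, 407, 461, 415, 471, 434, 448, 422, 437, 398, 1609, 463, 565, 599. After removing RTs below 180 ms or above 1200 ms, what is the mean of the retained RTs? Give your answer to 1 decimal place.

459.2 ms

Excluded: 1609, 1655
Retained (n=13): Σ = 5969
Mean = 5969/13 = 459.1538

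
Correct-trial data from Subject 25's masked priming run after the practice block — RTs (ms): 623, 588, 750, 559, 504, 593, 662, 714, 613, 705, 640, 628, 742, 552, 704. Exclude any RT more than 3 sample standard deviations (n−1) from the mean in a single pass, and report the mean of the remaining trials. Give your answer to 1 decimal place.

638.5 ms

n = 15, ΣRT = 9577, M = 638.467
Σ(x−M)² = 75625.73; s = √(75625.73/14) = 73.497
Cutoffs: 638.467 ± 3·73.497 → [418.0, 859.0]
No RTs fall outside the cutoffs; all 15 retained. Mean = 9577/15 = 638.467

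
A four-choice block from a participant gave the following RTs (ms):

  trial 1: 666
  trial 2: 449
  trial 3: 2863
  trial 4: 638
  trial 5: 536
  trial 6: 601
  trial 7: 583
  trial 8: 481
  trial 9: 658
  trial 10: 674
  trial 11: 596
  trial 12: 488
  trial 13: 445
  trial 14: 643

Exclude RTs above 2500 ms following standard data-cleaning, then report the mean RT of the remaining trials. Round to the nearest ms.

574 ms

Excluded: 2863
Retained (n=13): Σ = 7458
Mean = 7458/13 = 573.6923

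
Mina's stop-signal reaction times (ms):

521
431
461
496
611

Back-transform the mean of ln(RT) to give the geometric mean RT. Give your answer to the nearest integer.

ln(RT): 6.2558, 6.0661, 6.1334, 6.2066, 6.4151
Mean ln(RT) = 31.0769/5 = 6.21539
Geometric mean = exp(6.21539) = 500.39 ms

500 ms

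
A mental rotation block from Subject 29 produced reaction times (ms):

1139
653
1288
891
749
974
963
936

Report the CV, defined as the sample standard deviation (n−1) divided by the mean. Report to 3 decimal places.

n = 8, Σ = 7593, M = 949.1250
Σ(x−M)² = 282990.875; s = √(282990.875/7) = 201.0653
CV = 201.0653 / 949.1250 = 0.21184

0.212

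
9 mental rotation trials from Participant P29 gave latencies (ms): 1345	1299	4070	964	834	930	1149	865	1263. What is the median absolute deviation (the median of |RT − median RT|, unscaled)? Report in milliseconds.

Sorted: 834, 865, 930, 964, 1149, 1263, 1299, 1345, 4070 → median = 1149
|x − 1149|: 196, 150, 2921, 185, 315, 219, 0, 284, 114
Sorted deviations: 0, 114, 150, 185, 196, 219, 284, 315, 2921 → MAD = 196

196 ms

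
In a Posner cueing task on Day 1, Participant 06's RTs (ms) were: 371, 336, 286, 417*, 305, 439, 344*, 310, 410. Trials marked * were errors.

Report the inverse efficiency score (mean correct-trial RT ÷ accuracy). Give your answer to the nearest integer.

Correct trials (n=7): 371, 336, 286, 305, 439, 310, 410
Mean correct RT = 2457/7 = 351.0000 ms
Proportion correct = 7/9
IES = 351.0000 / (7/9) = 451.286 ms

451 ms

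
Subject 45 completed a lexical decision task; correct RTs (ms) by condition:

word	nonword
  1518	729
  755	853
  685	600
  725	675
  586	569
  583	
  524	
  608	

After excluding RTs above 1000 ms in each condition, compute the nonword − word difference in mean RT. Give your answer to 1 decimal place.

47.2 ms

word: exclude 1518
M(word) = 4466/7 = 638.000
M(nonword) = 3426/5 = 685.200
Difference = 685.200 − 638.000 = 47.200 ms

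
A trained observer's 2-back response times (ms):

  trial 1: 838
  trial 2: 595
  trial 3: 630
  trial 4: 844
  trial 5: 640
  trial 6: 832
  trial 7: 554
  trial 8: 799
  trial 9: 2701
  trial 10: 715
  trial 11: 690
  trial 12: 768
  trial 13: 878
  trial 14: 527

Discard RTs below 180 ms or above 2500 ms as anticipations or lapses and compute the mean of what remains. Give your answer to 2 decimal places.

716.15 ms

Excluded: 2701
Retained (n=13): Σ = 9310
Mean = 9310/13 = 716.1538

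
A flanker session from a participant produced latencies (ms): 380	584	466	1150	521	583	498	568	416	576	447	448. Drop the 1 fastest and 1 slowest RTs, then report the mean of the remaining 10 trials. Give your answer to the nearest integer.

511 ms

Sorted: 380, 416, 447, 448, 466, 498, 521, 568, 576, 583, 584, 1150
Drop lowest 1 (380) and highest 1 (1150)
Remaining (n=10): Σ = 5107, mean = 5107/10 = 510.700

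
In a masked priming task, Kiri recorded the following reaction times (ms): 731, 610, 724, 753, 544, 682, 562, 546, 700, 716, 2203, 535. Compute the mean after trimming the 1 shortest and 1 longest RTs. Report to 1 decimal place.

656.8 ms

Sorted: 535, 544, 546, 562, 610, 682, 700, 716, 724, 731, 753, 2203
Drop lowest 1 (535) and highest 1 (2203)
Remaining (n=10): Σ = 6568, mean = 6568/10 = 656.800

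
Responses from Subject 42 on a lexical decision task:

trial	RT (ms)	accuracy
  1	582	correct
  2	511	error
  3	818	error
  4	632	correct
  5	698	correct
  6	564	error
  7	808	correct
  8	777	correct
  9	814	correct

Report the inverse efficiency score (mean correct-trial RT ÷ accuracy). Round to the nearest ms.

1078 ms

Correct trials (n=6): 582, 632, 698, 808, 777, 814
Mean correct RT = 4311/6 = 718.5000 ms
Proportion correct = 6/9
IES = 718.5000 / (6/9) = 1077.750 ms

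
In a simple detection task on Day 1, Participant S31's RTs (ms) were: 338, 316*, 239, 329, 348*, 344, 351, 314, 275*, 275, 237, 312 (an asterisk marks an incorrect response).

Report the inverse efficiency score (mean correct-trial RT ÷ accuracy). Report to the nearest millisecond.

406 ms

Correct trials (n=9): 338, 239, 329, 344, 351, 314, 275, 237, 312
Mean correct RT = 2739/9 = 304.3333 ms
Proportion correct = 9/12
IES = 304.3333 / (9/12) = 405.778 ms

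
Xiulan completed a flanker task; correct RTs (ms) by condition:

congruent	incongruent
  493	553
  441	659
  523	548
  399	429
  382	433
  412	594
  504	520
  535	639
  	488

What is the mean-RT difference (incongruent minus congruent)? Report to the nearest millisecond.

79 ms

M(congruent) = 3689/8 = 461.125
M(incongruent) = 4863/9 = 540.333
Difference = 540.333 − 461.125 = 79.208 ms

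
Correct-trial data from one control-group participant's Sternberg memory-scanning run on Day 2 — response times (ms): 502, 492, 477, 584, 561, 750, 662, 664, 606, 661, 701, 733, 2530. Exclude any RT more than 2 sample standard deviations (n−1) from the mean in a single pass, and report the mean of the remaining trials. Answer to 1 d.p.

n = 13, ΣRT = 9923, M = 763.308
Σ(x−M)² = 3478458.77; s = √(3478458.77/12) = 538.397
Cutoffs: 763.308 ± 2·538.397 → [-313.5, 1840.1]
Outside: 2530 → excluded.
Retained (n=12): Σ = 7393, mean = 7393/12 = 616.083

616.1 ms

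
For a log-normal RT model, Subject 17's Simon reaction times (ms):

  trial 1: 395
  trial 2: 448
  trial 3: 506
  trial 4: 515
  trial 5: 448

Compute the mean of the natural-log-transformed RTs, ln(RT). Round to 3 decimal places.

6.132

ln(RT): 5.9789, 6.1048, 6.2265, 6.2442, 6.1048
Σ ln(RT) = 30.6592
Mean = 30.6592/5 = 6.13184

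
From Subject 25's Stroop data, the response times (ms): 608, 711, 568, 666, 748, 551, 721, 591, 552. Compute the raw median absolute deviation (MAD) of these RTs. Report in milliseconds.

57 ms

Sorted: 551, 552, 568, 591, 608, 666, 711, 721, 748 → median = 608
|x − 608|: 0, 103, 40, 58, 140, 57, 113, 17, 56
Sorted deviations: 0, 17, 40, 56, 57, 58, 103, 113, 140 → MAD = 57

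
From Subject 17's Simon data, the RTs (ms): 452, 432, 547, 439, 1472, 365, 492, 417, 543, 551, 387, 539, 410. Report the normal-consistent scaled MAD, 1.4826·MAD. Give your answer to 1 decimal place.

Sorted: 365, 387, 410, 417, 432, 439, 452, 492, 539, 543, 547, 551, 1472 → median = 452
|x − 452| sorted: 0, 13, 20, 35, 40, 42, 65, 87, 87, 91, 95, 99, 1020 → MAD = 65
Robust SD ≈ 1.4826 × 65 = 96.369

96.4 ms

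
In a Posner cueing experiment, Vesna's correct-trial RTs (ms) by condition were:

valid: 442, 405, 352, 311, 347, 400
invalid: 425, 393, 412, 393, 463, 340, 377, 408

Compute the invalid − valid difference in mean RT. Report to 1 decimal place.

M(valid) = 2257/6 = 376.167
M(invalid) = 3211/8 = 401.375
Difference = 401.375 − 376.167 = 25.208 ms

25.2 ms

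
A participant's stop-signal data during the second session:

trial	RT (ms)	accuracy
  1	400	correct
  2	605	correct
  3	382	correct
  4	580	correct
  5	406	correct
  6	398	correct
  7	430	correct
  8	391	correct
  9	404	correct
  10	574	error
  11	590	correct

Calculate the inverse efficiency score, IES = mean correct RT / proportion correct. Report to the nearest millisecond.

Correct trials (n=10): 400, 605, 382, 580, 406, 398, 430, 391, 404, 590
Mean correct RT = 4586/10 = 458.6000 ms
Proportion correct = 10/11
IES = 458.6000 / (10/11) = 504.460 ms

504 ms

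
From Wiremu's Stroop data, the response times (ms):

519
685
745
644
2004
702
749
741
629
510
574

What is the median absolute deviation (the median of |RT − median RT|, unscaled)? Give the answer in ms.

60 ms

Sorted: 510, 519, 574, 629, 644, 685, 702, 741, 745, 749, 2004 → median = 685
|x − 685|: 166, 0, 60, 41, 1319, 17, 64, 56, 56, 175, 111
Sorted deviations: 0, 17, 41, 56, 56, 60, 64, 111, 166, 175, 1319 → MAD = 60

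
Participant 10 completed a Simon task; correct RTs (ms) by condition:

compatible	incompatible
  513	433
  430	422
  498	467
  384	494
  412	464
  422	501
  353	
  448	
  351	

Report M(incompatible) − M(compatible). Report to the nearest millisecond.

M(compatible) = 3811/9 = 423.444
M(incompatible) = 2781/6 = 463.500
Difference = 463.500 − 423.444 = 40.056 ms

40 ms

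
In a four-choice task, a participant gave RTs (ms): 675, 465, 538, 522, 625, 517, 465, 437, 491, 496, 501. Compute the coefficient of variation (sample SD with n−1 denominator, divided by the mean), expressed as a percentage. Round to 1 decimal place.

13.6%

n = 11, Σ = 5732, M = 521.0909
Σ(x−M)² = 50090.909; s = √(50090.909/10) = 70.7749
CV = 70.7749 / 521.0909 = 0.13582 = 13.582%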